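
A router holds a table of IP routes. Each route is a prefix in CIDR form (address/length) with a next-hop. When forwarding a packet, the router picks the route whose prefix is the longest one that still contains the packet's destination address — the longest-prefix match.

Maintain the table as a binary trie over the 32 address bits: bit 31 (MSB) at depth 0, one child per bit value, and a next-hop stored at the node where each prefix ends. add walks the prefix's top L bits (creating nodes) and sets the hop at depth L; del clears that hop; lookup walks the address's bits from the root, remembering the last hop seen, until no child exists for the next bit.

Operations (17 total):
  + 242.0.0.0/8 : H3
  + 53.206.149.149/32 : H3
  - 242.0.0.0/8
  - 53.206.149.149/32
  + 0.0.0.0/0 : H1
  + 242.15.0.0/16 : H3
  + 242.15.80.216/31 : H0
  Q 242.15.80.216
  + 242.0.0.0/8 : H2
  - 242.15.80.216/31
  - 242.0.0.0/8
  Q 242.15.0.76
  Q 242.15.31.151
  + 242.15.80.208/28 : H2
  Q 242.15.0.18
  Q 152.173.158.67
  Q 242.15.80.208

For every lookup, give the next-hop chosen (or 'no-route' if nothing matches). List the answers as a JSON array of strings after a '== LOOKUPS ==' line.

Apply in order:
  add 242.0.0.0/8 -> H3 at depth 8
  add 53.206.149.149/32 -> H3 at depth 32
  del 242.0.0.0/8 (clear depth 8)
  del 53.206.149.149/32 (clear depth 32)
  add 0.0.0.0/0 -> H1 at depth 0
  add 242.15.0.0/16 -> H3 at depth 16
  add 242.15.80.216/31 -> H0 at depth 31
  lookup 242.15.80.216: bits 1111001000001111010100001101100 walk d0:H1→d1:-→d2:-→d3:-→d4:-→d5:-→d6:-→d7:-→d8:-→d9:-→d10:-→d11:-→d12:-→d13:-→d14:-→d15:-→d16:H3→d17:-→d18:-→d19:-→d20:-→d21:-→d22:-→d23:-→d24:-→d25:-→d26:-→d27:-→d28:-→d29:-→d30:-→d31:H0 -> H0
  add 242.0.0.0/8 -> H2 at depth 8
  del 242.15.80.216/31 (clear depth 31)
  del 242.0.0.0/8 (clear depth 8)
  lookup 242.15.0.76: bits 11110010000011110 walk d0:H1→d1:-→d2:-→d3:-→d4:-→d5:-→d6:-→d7:-→d8:-→d9:-→d10:-→d11:-→d12:-→d13:-→d14:-→d15:-→d16:H3→d17:- -> H3
  lookup 242.15.31.151: bits 11110010000011110 walk d0:H1→d1:-→d2:-→d3:-→d4:-→d5:-→d6:-→d7:-→d8:-→d9:-→d10:-→d11:-→d12:-→d13:-→d14:-→d15:-→d16:H3→d17:- -> H3
  add 242.15.80.208/28 -> H2 at depth 28
  lookup 242.15.0.18: bits 11110010000011110 walk d0:H1→d1:-→d2:-→d3:-→d4:-→d5:-→d6:-→d7:-→d8:-→d9:-→d10:-→d11:-→d12:-→d13:-→d14:-→d15:-→d16:H3→d17:- -> H3
  lookup 152.173.158.67: bits 1 walk d0:H1→d1:- -> H1
  lookup 242.15.80.208: bits 1111001000001111010100001101 walk d0:H1→d1:-→d2:-→d3:-→d4:-→d5:-→d6:-→d7:-→d8:-→d9:-→d10:-→d11:-→d12:-→d13:-→d14:-→d15:-→d16:H3→d17:-→d18:-→d19:-→d20:-→d21:-→d22:-→d23:-→d24:-→d25:-→d26:-→d27:-→d28:H2 -> H2

== LOOKUPS ==
["H0","H3","H3","H3","H1","H2"]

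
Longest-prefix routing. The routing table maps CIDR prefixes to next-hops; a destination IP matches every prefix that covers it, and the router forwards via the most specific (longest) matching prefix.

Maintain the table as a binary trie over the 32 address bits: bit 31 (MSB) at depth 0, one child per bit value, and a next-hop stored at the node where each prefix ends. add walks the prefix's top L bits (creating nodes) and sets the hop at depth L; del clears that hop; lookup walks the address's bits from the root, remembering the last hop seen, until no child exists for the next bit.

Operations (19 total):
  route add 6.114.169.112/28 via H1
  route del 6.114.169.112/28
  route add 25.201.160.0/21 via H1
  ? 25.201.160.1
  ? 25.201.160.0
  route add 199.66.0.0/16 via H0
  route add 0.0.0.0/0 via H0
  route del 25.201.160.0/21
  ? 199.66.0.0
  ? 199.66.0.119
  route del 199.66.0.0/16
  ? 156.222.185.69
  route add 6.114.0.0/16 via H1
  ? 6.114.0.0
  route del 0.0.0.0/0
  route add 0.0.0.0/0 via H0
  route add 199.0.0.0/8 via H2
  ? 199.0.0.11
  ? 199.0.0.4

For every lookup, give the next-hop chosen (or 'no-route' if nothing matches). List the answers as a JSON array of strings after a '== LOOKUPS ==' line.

Trace:
  add 6.114.169.112/28 -> H1 at depth 28
  del 6.114.169.112/28 (clear depth 28)
  add 25.201.160.0/21 -> H1 at depth 21
  ? 25.201.160.1  path d0:-→d1:-→d2:-→d3:-→d4:-→d5:-→d6:-→d7:-→d8:-→d9:-→d10:-→d11:-→d12:-→d13:-→d14:-→d15:-→d16:-→d17:-→d18:-→d19:-→d20:-→d21:H1  best=H1
  ? 25.201.160.0  path d0:-→d1:-→d2:-→d3:-→d4:-→d5:-→d6:-→d7:-→d8:-→d9:-→d10:-→d11:-→d12:-→d13:-→d14:-→d15:-→d16:-→d17:-→d18:-→d19:-→d20:-→d21:H1  best=H1
  add 199.66.0.0/16 -> H0 at depth 16
  add 0.0.0.0/0 -> H0 at depth 0
  del 25.201.160.0/21 (clear depth 21)
  ? 199.66.0.0  path d0:H0→d1:-→d2:-→d3:-→d4:-→d5:-→d6:-→d7:-→d8:-→d9:-→d10:-→d11:-→d12:-→d13:-→d14:-→d15:-→d16:H0  best=H0
  ? 199.66.0.119  path d0:H0→d1:-→d2:-→d3:-→d4:-→d5:-→d6:-→d7:-→d8:-→d9:-→d10:-→d11:-→d12:-→d13:-→d14:-→d15:-→d16:H0  best=H0
  del 199.66.0.0/16 (clear depth 16)
  ? 156.222.185.69  path d0:H0→d1:-  best=H0
  add 6.114.0.0/16 -> H1 at depth 16
  ? 6.114.0.0  path d0:H0→d1:-→d2:-→d3:-→d4:-→d5:-→d6:-→d7:-→d8:-→d9:-→d10:-→d11:-→d12:-→d13:-→d14:-→d15:-→d16:H1  best=H1
  del 0.0.0.0/0 (clear depth 0)
  add 0.0.0.0/0 -> H0 at depth 0
  add 199.0.0.0/8 -> H2 at depth 8
  ? 199.0.0.11  path d0:H0→d1:-→d2:-→d3:-→d4:-→d5:-→d6:-→d7:-→d8:H2→d9:-  best=H2
  ? 199.0.0.4  path d0:H0→d1:-→d2:-→d3:-→d4:-→d5:-→d6:-→d7:-→d8:H2→d9:-  best=H2

== LOOKUPS ==
["H1","H1","H0","H0","H0","H1","H2","H2"]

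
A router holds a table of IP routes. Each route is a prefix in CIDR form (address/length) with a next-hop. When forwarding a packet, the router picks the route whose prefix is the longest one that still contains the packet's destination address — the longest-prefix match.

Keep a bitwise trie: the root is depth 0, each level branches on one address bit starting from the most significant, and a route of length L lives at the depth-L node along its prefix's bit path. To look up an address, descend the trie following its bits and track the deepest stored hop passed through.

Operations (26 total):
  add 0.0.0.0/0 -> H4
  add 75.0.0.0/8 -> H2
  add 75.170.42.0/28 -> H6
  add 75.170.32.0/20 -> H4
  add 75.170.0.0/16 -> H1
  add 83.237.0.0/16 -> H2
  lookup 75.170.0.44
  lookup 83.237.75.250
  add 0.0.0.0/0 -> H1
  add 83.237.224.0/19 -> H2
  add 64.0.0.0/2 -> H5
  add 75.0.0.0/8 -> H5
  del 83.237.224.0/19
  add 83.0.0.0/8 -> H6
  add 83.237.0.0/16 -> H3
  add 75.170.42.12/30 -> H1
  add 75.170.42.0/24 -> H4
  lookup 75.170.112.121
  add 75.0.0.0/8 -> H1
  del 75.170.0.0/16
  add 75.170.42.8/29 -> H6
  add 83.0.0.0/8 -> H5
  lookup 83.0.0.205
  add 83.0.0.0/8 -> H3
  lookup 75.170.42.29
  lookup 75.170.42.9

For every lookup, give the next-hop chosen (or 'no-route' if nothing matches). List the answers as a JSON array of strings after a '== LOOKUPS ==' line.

Apply in order:
  add 0.0.0.0/0 -> H4 at depth 0
  add 75.0.0.0/8 -> H2 at depth 8
  add 75.170.42.0/28 -> H6 at depth 28
  add 75.170.32.0/20 -> H4 at depth 20
  add 75.170.0.0/16 -> H1 at depth 16
  add 83.237.0.0/16 -> H2 at depth 16
  lookup 75.170.0.44: bits 010010111010101000 walk d0:H4→d1:-→d2:-→d3:-→d4:-→d5:-→d6:-→d7:-→d8:H2→d9:-→d10:-→d11:-→d12:-→d13:-→d14:-→d15:-→d16:H1→d17:-→d18:- -> H1
  lookup 83.237.75.250: bits 0101001111101101 walk d0:H4→d1:-→d2:-→d3:-→d4:-→d5:-→d6:-→d7:-→d8:-→d9:-→d10:-→d11:-→d12:-→d13:-→d14:-→d15:-→d16:H2 -> H2
  add 0.0.0.0/0 -> H1 at depth 0
  add 83.237.224.0/19 -> H2 at depth 19
  add 64.0.0.0/2 -> H5 at depth 2
  add 75.0.0.0/8 -> H5 at depth 8
  - 83.237.224.0/19 clear@19
  add 83.0.0.0/8 -> H6 at depth 8
  add 83.237.0.0/16 -> H3 at depth 16
  add 75.170.42.12/30 -> H1 at depth 30
  add 75.170.42.0/24 -> H4 at depth 24
  lookup 75.170.112.121: bits 01001011101010100 walk d0:H1→d1:-→d2:H5→d3:-→d4:-→d5:-→d6:-→d7:-→d8:H5→d9:-→d10:-→d11:-→d12:-→d13:-→d14:-→d15:-→d16:H1→d17:- -> H1
  add 75.0.0.0/8 -> H1 at depth 8
  - 75.170.0.0/16 clear@16
  add 75.170.42.8/29 -> H6 at depth 29
  add 83.0.0.0/8 -> H5 at depth 8
  lookup 83.0.0.205: bits 01010011 walk d0:H1→d1:-→d2:H5→d3:-→d4:-→d5:-→d6:-→d7:-→d8:H5 -> H5
  add 83.0.0.0/8 -> H3 at depth 8
  lookup 75.170.42.29: bits 010010111010101000101010000 walk d0:H1→d1:-→d2:H5→d3:-→d4:-→d5:-→d6:-→d7:-→d8:H1→d9:-→d10:-→d11:-→d12:-→d13:-→d14:-→d15:-→d16:-→d17:-→d18:-→d19:-→d20:H4→d21:-→d22:-→d23:-→d24:H4→d25:-→d26:-→d27:- -> H4
  lookup 75.170.42.9: bits 01001011101010100010101000001 walk d0:H1→d1:-→d2:H5→d3:-→d4:-→d5:-→d6:-→d7:-→d8:H1→d9:-→d10:-→d11:-→d12:-→d13:-→d14:-→d15:-→d16:-→d17:-→d18:-→d19:-→d20:H4→d21:-→d22:-→d23:-→d24:H4→d25:-→d26:-→d27:-→d28:H6→d29:H6 -> H6

== LOOKUPS ==
["H1","H2","H1","H5","H4","H6"]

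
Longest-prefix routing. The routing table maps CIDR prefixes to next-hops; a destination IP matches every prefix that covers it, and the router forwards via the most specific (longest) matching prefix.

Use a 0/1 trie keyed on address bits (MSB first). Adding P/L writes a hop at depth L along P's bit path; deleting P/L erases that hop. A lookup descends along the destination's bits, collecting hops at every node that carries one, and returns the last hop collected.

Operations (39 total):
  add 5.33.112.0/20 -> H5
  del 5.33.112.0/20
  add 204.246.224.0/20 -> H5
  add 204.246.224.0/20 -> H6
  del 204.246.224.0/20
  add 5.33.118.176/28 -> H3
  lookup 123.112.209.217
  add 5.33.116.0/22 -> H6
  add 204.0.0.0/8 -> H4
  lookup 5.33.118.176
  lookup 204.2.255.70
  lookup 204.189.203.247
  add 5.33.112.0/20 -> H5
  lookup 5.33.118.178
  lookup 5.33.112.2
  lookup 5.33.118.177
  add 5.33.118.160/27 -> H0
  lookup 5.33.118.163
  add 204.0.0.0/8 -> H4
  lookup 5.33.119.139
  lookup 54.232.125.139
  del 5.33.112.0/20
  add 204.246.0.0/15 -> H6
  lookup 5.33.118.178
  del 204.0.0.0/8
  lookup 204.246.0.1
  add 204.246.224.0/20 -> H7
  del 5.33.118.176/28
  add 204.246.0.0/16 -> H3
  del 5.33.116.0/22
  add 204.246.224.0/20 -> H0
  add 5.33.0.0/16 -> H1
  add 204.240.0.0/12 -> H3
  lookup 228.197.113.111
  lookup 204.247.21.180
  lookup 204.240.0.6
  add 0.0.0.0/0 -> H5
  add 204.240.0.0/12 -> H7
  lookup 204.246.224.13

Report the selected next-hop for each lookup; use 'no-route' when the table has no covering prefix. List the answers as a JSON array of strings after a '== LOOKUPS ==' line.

Process each operation:
  add 5.33.112.0/20 -> H5 at depth 20
  - 5.33.112.0/20 clear@20
  add 204.246.224.0/20 -> H5 at depth 20
  add 204.246.224.0/20 -> H6 at depth 20
  - 204.246.224.0/20 clear@20
  add 5.33.118.176/28 -> H3 at depth 28
  ? 123.112.209.217  path d0:-→d1:-  best=no-route
  add 5.33.116.0/22 -> H6 at depth 22
  add 204.0.0.0/8 -> H4 at depth 8
  ? 5.33.118.176  path d0:-→d1:-→d2:-→d3:-→d4:-→d5:-→d6:-→d7:-→d8:-→d9:-→d10:-→d11:-→d12:-→d13:-→d14:-→d15:-→d16:-→d17:-→d18:-→d19:-→d20:-→d21:-→d22:H6→d23:-→d24:-→d25:-→d26:-→d27:-→d28:H3  best=H3
  ? 204.2.255.70  path d0:-→d1:-→d2:-→d3:-→d4:-→d5:-→d6:-→d7:-→d8:H4  best=H4
  ? 204.189.203.247  path d0:-→d1:-→d2:-→d3:-→d4:-→d5:-→d6:-→d7:-→d8:H4→d9:-  best=H4
  add 5.33.112.0/20 -> H5 at depth 20
  ? 5.33.118.178  path d0:-→d1:-→d2:-→d3:-→d4:-→d5:-→d6:-→d7:-→d8:-→d9:-→d10:-→d11:-→d12:-→d13:-→d14:-→d15:-→d16:-→d17:-→d18:-→d19:-→d20:H5→d21:-→d22:H6→d23:-→d24:-→d25:-→d26:-→d27:-→d28:H3  best=H3
  ? 5.33.112.2  path d0:-→d1:-→d2:-→d3:-→d4:-→d5:-→d6:-→d7:-→d8:-→d9:-→d10:-→d11:-→d12:-→d13:-→d14:-→d15:-→d16:-→d17:-→d18:-→d19:-→d20:H5→d21:-  best=H5
  ? 5.33.118.177  path d0:-→d1:-→d2:-→d3:-→d4:-→d5:-→d6:-→d7:-→d8:-→d9:-→d10:-→d11:-→d12:-→d13:-→d14:-→d15:-→d16:-→d17:-→d18:-→d19:-→d20:H5→d21:-→d22:H6→d23:-→d24:-→d25:-→d26:-→d27:-→d28:H3  best=H3
  add 5.33.118.160/27 -> H0 at depth 27
  ? 5.33.118.163  path d0:-→d1:-→d2:-→d3:-→d4:-→d5:-→d6:-→d7:-→d8:-→d9:-→d10:-→d11:-→d12:-→d13:-→d14:-→d15:-→d16:-→d17:-→d18:-→d19:-→d20:H5→d21:-→d22:H6→d23:-→d24:-→d25:-→d26:-→d27:H0  best=H0
  add 204.0.0.0/8 -> H4 at depth 8
  ? 5.33.119.139  path d0:-→d1:-→d2:-→d3:-→d4:-→d5:-→d6:-→d7:-→d8:-→d9:-→d10:-→d11:-→d12:-→d13:-→d14:-→d15:-→d16:-→d17:-→d18:-→d19:-→d20:H5→d21:-→d22:H6→d23:-  best=H6
  ? 54.232.125.139  path d0:-→d1:-→d2:-  best=no-route
  - 5.33.112.0/20 clear@20
  add 204.246.0.0/15 -> H6 at depth 15
  ? 5.33.118.178  path d0:-→d1:-→d2:-→d3:-→d4:-→d5:-→d6:-→d7:-→d8:-→d9:-→d10:-→d11:-→d12:-→d13:-→d14:-→d15:-→d16:-→d17:-→d18:-→d19:-→d20:-→d21:-→d22:H6→d23:-→d24:-→d25:-→d26:-→d27:H0→d28:H3  best=H3
  - 204.0.0.0/8 clear@8
  ? 204.246.0.1  path d0:-→d1:-→d2:-→d3:-→d4:-→d5:-→d6:-→d7:-→d8:-→d9:-→d10:-→d11:-→d12:-→d13:-→d14:-→d15:H6→d16:-  best=H6
  add 204.246.224.0/20 -> H7 at depth 20
  - 5.33.118.176/28 clear@28
  add 204.246.0.0/16 -> H3 at depth 16
  - 5.33.116.0/22 clear@22
  add 204.246.224.0/20 -> H0 at depth 20
  add 5.33.0.0/16 -> H1 at depth 16
  add 204.240.0.0/12 -> H3 at depth 12
  ? 228.197.113.111  path d0:-→d1:-→d2:-  best=no-route
  ? 204.247.21.180  path d0:-→d1:-→d2:-→d3:-→d4:-→d5:-→d6:-→d7:-→d8:-→d9:-→d10:-→d11:-→d12:H3→d13:-→d14:-→d15:H6  best=H6
  ? 204.240.0.6  path d0:-→d1:-→d2:-→d3:-→d4:-→d5:-→d6:-→d7:-→d8:-→d9:-→d10:-→d11:-→d12:H3→d13:-  best=H3
  add 0.0.0.0/0 -> H5 at depth 0
  add 204.240.0.0/12 -> H7 at depth 12
  ? 204.246.224.13  path d0:H5→d1:-→d2:-→d3:-→d4:-→d5:-→d6:-→d7:-→d8:-→d9:-→d10:-→d11:-→d12:H7→d13:-→d14:-→d15:H6→d16:H3→d17:-→d18:-→d19:-→d20:H0  best=H0

== LOOKUPS ==
["no-route","H3","H4","H4","H3","H5","H3","H0","H6","no-route","H3","H6","no-route","H6","H3","H0"]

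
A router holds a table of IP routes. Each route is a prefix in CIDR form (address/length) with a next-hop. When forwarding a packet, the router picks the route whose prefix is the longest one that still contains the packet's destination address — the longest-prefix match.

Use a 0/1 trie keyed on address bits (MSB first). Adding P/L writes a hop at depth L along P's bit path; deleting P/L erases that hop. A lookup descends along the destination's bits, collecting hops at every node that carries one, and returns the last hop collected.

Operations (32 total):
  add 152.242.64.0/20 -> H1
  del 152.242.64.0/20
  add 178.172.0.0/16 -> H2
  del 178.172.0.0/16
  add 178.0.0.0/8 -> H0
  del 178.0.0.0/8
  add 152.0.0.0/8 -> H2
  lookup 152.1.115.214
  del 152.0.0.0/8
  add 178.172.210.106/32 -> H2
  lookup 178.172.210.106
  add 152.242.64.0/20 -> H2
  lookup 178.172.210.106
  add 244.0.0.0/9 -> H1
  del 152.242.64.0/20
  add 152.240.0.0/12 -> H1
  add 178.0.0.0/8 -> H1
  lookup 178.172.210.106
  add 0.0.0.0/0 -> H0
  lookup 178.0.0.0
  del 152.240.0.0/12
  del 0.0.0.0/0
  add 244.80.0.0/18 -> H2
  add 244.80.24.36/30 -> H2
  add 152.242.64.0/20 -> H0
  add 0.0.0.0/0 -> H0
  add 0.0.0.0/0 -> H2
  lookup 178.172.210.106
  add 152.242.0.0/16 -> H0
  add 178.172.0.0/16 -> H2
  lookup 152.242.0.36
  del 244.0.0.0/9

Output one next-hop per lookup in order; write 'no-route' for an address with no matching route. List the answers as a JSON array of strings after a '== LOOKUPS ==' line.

Process each operation:
  add 152.242.64.0/20 -> H1 at depth 20
  - 152.242.64.0/20 clear@20
  add 178.172.0.0/16 -> H2 at depth 16
  - 178.172.0.0/16 clear@16
  add 178.0.0.0/8 -> H0 at depth 8
  - 178.0.0.0/8 clear@8
  add 152.0.0.0/8 -> H2 at depth 8
  lookup 152.1.115.214: bits 10011000 walk d0:-→d1:-→d2:-→d3:-→d4:-→d5:-→d6:-→d7:-→d8:H2 -> H2
  - 152.0.0.0/8 clear@8
  add 178.172.210.106/32 -> H2 at depth 32
  lookup 178.172.210.106: bits 10110010101011001101001001101010 walk d0:-→d1:-→d2:-→d3:-→d4:-→d5:-→d6:-→d7:-→d8:-→d9:-→d10:-→d11:-→d12:-→d13:-→d14:-→d15:-→d16:-→d17:-→d18:-→d19:-→d20:-→d21:-→d22:-→d23:-→d24:-→d25:-→d26:-→d27:-→d28:-→d29:-→d30:-→d31:-→d32:H2 -> H2
  add 152.242.64.0/20 -> H2 at depth 20
  lookup 178.172.210.106: bits 10110010101011001101001001101010 walk d0:-→d1:-→d2:-→d3:-→d4:-→d5:-→d6:-→d7:-→d8:-→d9:-→d10:-→d11:-→d12:-→d13:-→d14:-→d15:-→d16:-→d17:-→d18:-→d19:-→d20:-→d21:-→d22:-→d23:-→d24:-→d25:-→d26:-→d27:-→d28:-→d29:-→d30:-→d31:-→d32:H2 -> H2
  add 244.0.0.0/9 -> H1 at depth 9
  - 152.242.64.0/20 clear@20
  add 152.240.0.0/12 -> H1 at depth 12
  add 178.0.0.0/8 -> H1 at depth 8
  lookup 178.172.210.106: bits 10110010101011001101001001101010 walk d0:-→d1:-→d2:-→d3:-→d4:-→d5:-→d6:-→d7:-→d8:H1→d9:-→d10:-→d11:-→d12:-→d13:-→d14:-→d15:-→d16:-→d17:-→d18:-→d19:-→d20:-→d21:-→d22:-→d23:-→d24:-→d25:-→d26:-→d27:-→d28:-→d29:-→d30:-→d31:-→d32:H2 -> H2
  add 0.0.0.0/0 -> H0 at depth 0
  lookup 178.0.0.0: bits 10110010 walk d0:H0→d1:-→d2:-→d3:-→d4:-→d5:-→d6:-→d7:-→d8:H1 -> H1
  - 152.240.0.0/12 clear@12
  - 0.0.0.0/0 clear@0
  add 244.80.0.0/18 -> H2 at depth 18
  add 244.80.24.36/30 -> H2 at depth 30
  add 152.242.64.0/20 -> H0 at depth 20
  add 0.0.0.0/0 -> H0 at depth 0
  add 0.0.0.0/0 -> H2 at depth 0
  lookup 178.172.210.106: bits 10110010101011001101001001101010 walk d0:H2→d1:-→d2:-→d3:-→d4:-→d5:-→d6:-→d7:-→d8:H1→d9:-→d10:-→d11:-→d12:-→d13:-→d14:-→d15:-→d16:-→d17:-→d18:-→d19:-→d20:-→d21:-→d22:-→d23:-→d24:-→d25:-→d26:-→d27:-→d28:-→d29:-→d30:-→d31:-→d32:H2 -> H2
  add 152.242.0.0/16 -> H0 at depth 16
  add 178.172.0.0/16 -> H2 at depth 16
  lookup 152.242.0.36: bits 10011000111100100 walk d0:H2→d1:-→d2:-→d3:-→d4:-→d5:-→d6:-→d7:-→d8:-→d9:-→d10:-→d11:-→d12:-→d13:-→d14:-→d15:-→d16:H0→d17:- -> H0
  - 244.0.0.0/9 clear@9

== LOOKUPS ==
["H2","H2","H2","H2","H1","H2","H0"]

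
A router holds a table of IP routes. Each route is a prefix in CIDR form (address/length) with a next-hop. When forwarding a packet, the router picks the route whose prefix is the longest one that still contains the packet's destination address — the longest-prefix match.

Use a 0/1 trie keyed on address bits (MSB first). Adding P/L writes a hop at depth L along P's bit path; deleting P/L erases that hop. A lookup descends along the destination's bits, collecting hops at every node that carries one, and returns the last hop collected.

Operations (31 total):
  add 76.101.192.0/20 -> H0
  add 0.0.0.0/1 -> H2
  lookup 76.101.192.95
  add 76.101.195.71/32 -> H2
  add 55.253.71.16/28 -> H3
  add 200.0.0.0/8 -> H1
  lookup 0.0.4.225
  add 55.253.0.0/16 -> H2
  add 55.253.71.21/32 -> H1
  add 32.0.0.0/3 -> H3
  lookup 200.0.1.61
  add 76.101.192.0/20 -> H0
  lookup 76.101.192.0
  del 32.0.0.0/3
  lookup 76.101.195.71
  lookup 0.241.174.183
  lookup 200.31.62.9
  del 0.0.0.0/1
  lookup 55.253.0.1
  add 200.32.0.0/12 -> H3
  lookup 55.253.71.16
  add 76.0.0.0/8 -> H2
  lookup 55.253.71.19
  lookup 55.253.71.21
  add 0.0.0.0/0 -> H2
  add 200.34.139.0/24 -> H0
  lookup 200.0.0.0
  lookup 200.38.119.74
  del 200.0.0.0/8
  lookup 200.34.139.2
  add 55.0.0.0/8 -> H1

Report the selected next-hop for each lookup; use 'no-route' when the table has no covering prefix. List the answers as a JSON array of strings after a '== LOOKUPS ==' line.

Apply in order:
  add 76.101.192.0/20 -> H0 at depth 20
  add 0.0.0.0/1 -> H2 at depth 1
  ? 76.101.192.95  path d0:-→d1:H2→d2:-→d3:-→d4:-→d5:-→d6:-→d7:-→d8:-→d9:-→d10:-→d11:-→d12:-→d13:-→d14:-→d15:-→d16:-→d17:-→d18:-→d19:-→d20:H0  best=H0
  add 76.101.195.71/32 -> H2 at depth 32
  add 55.253.71.16/28 -> H3 at depth 28
  add 200.0.0.0/8 -> H1 at depth 8
  ? 0.0.4.225  path d0:-→d1:H2→d2:-  best=H2
  add 55.253.0.0/16 -> H2 at depth 16
  add 55.253.71.21/32 -> H1 at depth 32
  add 32.0.0.0/3 -> H3 at depth 3
  ? 200.0.1.61  path d0:-→d1:-→d2:-→d3:-→d4:-→d5:-→d6:-→d7:-→d8:H1  best=H1
  add 76.101.192.0/20 -> H0 at depth 20
  ? 76.101.192.0  path d0:-→d1:H2→d2:-→d3:-→d4:-→d5:-→d6:-→d7:-→d8:-→d9:-→d10:-→d11:-→d12:-→d13:-→d14:-→d15:-→d16:-→d17:-→d18:-→d19:-→d20:H0→d21:-→d22:-  best=H0
  del 32.0.0.0/3 (clear depth 3)
  ? 76.101.195.71  path d0:-→d1:H2→d2:-→d3:-→d4:-→d5:-→d6:-→d7:-→d8:-→d9:-→d10:-→d11:-→d12:-→d13:-→d14:-→d15:-→d16:-→d17:-→d18:-→d19:-→d20:H0→d21:-→d22:-→d23:-→d24:-→d25:-→d26:-→d27:-→d28:-→d29:-→d30:-→d31:-→d32:H2  best=H2
  ? 0.241.174.183  path d0:-→d1:H2→d2:-  best=H2
  ? 200.31.62.9  path d0:-→d1:-→d2:-→d3:-→d4:-→d5:-→d6:-→d7:-→d8:H1  best=H1
  del 0.0.0.0/1 (clear depth 1)
  ? 55.253.0.1  path d0:-→d1:-→d2:-→d3:-→d4:-→d5:-→d6:-→d7:-→d8:-→d9:-→d10:-→d11:-→d12:-→d13:-→d14:-→d15:-→d16:H2→d17:-  best=H2
  add 200.32.0.0/12 -> H3 at depth 12
  ? 55.253.71.16  path d0:-→d1:-→d2:-→d3:-→d4:-→d5:-→d6:-→d7:-→d8:-→d9:-→d10:-→d11:-→d12:-→d13:-→d14:-→d15:-→d16:H2→d17:-→d18:-→d19:-→d20:-→d21:-→d22:-→d23:-→d24:-→d25:-→d26:-→d27:-→d28:H3→d29:-  best=H3
  add 76.0.0.0/8 -> H2 at depth 8
  ? 55.253.71.19  path d0:-→d1:-→d2:-→d3:-→d4:-→d5:-→d6:-→d7:-→d8:-→d9:-→d10:-→d11:-→d12:-→d13:-→d14:-→d15:-→d16:H2→d17:-→d18:-→d19:-→d20:-→d21:-→d22:-→d23:-→d24:-→d25:-→d26:-→d27:-→d28:H3→d29:-  best=H3
  ? 55.253.71.21  path d0:-→d1:-→d2:-→d3:-→d4:-→d5:-→d6:-→d7:-→d8:-→d9:-→d10:-→d11:-→d12:-→d13:-→d14:-→d15:-→d16:H2→d17:-→d18:-→d19:-→d20:-→d21:-→d22:-→d23:-→d24:-→d25:-→d26:-→d27:-→d28:H3→d29:-→d30:-→d31:-→d32:H1  best=H1
  add 0.0.0.0/0 -> H2 at depth 0
  add 200.34.139.0/24 -> H0 at depth 24
  ? 200.0.0.0  path d0:H2→d1:-→d2:-→d3:-→d4:-→d5:-→d6:-→d7:-→d8:H1→d9:-→d10:-  best=H1
  ? 200.38.119.74  path d0:H2→d1:-→d2:-→d3:-→d4:-→d5:-→d6:-→d7:-→d8:H1→d9:-→d10:-→d11:-→d12:H3→d13:-  best=H3
  del 200.0.0.0/8 (clear depth 8)
  ? 200.34.139.2  path d0:H2→d1:-→d2:-→d3:-→d4:-→d5:-→d6:-→d7:-→d8:-→d9:-→d10:-→d11:-→d12:H3→d13:-→d14:-→d15:-→d16:-→d17:-→d18:-→d19:-→d20:-→d21:-→d22:-→d23:-→d24:H0  best=H0
  add 55.0.0.0/8 -> H1 at depth 8

== LOOKUPS ==
["H0","H2","H1","H0","H2","H2","H1","H2","H3","H3","H1","H1","H3","H0"]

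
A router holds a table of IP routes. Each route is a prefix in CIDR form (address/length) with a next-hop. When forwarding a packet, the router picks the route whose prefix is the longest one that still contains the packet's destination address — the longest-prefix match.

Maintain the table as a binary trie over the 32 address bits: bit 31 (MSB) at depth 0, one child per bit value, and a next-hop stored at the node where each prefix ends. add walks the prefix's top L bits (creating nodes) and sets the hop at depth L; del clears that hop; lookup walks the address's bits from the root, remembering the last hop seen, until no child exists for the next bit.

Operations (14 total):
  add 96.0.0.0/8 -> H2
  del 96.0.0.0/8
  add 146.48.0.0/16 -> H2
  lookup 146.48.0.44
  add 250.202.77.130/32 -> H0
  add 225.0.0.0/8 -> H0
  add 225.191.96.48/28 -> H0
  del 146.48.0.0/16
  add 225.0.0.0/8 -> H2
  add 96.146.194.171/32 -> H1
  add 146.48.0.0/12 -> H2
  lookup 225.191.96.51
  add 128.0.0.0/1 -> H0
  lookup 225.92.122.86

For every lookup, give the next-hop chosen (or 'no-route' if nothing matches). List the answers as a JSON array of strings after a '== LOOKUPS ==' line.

Trace:
  + 96.0.0.0/8 (H2) depth=8
  del 96.0.0.0/8 (clear depth 8)
  + 146.48.0.0/16 (H2) depth=16
  ? 146.48.0.44  path d0:-→d1:-→d2:-→d3:-→d4:-→d5:-→d6:-→d7:-→d8:-→d9:-→d10:-→d11:-→d12:-→d13:-→d14:-→d15:-→d16:H2  best=H2
  + 250.202.77.130/32 (H0) depth=32
  + 225.0.0.0/8 (H0) depth=8
  + 225.191.96.48/28 (H0) depth=28
  del 146.48.0.0/16 (clear depth 16)
  + 225.0.0.0/8 (H2) depth=8
  + 96.146.194.171/32 (H1) depth=32
  + 146.48.0.0/12 (H2) depth=12
  ? 225.191.96.51  path d0:-→d1:-→d2:-→d3:-→d4:-→d5:-→d6:-→d7:-→d8:H2→d9:-→d10:-→d11:-→d12:-→d13:-→d14:-→d15:-→d16:-→d17:-→d18:-→d19:-→d20:-→d21:-→d22:-→d23:-→d24:-→d25:-→d26:-→d27:-→d28:H0  best=H0
  + 128.0.0.0/1 (H0) depth=1
  ? 225.92.122.86  path d0:-→d1:H0→d2:-→d3:-→d4:-→d5:-→d6:-→d7:-→d8:H2  best=H2

== LOOKUPS ==
["H2","H0","H2"]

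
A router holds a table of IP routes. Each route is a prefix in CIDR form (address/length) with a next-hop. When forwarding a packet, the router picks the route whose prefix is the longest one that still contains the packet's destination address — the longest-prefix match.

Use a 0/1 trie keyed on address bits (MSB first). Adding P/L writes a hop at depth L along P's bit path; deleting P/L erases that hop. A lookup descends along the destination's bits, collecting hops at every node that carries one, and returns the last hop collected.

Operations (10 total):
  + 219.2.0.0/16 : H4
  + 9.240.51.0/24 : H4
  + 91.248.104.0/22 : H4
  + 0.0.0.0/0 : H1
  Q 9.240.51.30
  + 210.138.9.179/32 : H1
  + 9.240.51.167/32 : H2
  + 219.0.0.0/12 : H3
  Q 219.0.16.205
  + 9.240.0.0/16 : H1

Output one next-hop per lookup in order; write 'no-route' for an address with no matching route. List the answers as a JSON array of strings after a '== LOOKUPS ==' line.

Apply in order:
  add 219.2.0.0/16 -> H4 at depth 16
  add 9.240.51.0/24 -> H4 at depth 24
  add 91.248.104.0/22 -> H4 at depth 22
  add 0.0.0.0/0 -> H1 at depth 0
  Q 9.240.51.30: descend 000010011111000000110011 ; hops seen [H1,H4] ; pick H4
  add 210.138.9.179/32 -> H1 at depth 32
  add 9.240.51.167/32 -> H2 at depth 32
  add 219.0.0.0/12 -> H3 at depth 12
  Q 219.0.16.205: descend 11011011000000 ; hops seen [H1,H3] ; pick H3
  add 9.240.0.0/16 -> H1 at depth 16

== LOOKUPS ==
["H4","H3"]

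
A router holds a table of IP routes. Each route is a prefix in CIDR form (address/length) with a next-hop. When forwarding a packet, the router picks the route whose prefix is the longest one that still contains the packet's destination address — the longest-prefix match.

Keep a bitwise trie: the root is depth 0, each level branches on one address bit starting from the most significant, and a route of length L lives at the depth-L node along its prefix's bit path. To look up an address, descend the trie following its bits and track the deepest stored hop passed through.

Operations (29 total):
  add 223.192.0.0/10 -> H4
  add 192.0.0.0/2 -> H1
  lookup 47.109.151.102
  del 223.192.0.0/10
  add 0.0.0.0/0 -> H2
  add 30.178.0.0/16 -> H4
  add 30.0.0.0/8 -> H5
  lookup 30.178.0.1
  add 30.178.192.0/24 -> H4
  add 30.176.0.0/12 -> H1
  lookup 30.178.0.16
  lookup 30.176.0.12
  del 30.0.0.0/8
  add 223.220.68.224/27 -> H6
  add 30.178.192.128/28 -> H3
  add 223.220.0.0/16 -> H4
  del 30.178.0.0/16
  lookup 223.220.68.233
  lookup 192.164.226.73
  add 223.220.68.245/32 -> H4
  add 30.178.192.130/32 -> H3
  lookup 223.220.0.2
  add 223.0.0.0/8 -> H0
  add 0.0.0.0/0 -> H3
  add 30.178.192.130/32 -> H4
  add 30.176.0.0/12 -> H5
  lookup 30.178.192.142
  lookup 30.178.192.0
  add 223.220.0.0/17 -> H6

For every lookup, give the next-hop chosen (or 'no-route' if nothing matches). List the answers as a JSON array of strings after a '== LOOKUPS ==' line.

Trace:
  add 223.192.0.0/10 -> H4 at depth 10
  add 192.0.0.0/2 -> H1 at depth 2
  Q 47.109.151.102: descend ε ; hops seen [∅] ; pick no-route
  del 223.192.0.0/10 (clear depth 10)
  add 0.0.0.0/0 -> H2 at depth 0
  add 30.178.0.0/16 -> H4 at depth 16
  add 30.0.0.0/8 -> H5 at depth 8
  Q 30.178.0.1: descend 0001111010110010 ; hops seen [H2,H5,H4] ; pick H4
  add 30.178.192.0/24 -> H4 at depth 24
  add 30.176.0.0/12 -> H1 at depth 12
  Q 30.178.0.16: descend 0001111010110010 ; hops seen [H2,H5,H1,H4] ; pick H4
  Q 30.176.0.12: descend 00011110101100 ; hops seen [H2,H5,H1] ; pick H1
  del 30.0.0.0/8 (clear depth 8)
  add 223.220.68.224/27 -> H6 at depth 27
  add 30.178.192.128/28 -> H3 at depth 28
  add 223.220.0.0/16 -> H4 at depth 16
  del 30.178.0.0/16 (clear depth 16)
  Q 223.220.68.233: descend 110111111101110001000100111 ; hops seen [H2,H1,H4,H6] ; pick H6
  Q 192.164.226.73: descend 110 ; hops seen [H2,H1] ; pick H1
  add 223.220.68.245/32 -> H4 at depth 32
  add 30.178.192.130/32 -> H3 at depth 32
  Q 223.220.0.2: descend 11011111110111000 ; hops seen [H2,H1,H4] ; pick H4
  add 223.0.0.0/8 -> H0 at depth 8
  add 0.0.0.0/0 -> H3 at depth 0
  add 30.178.192.130/32 -> H4 at depth 32
  add 30.176.0.0/12 -> H5 at depth 12
  Q 30.178.192.142: descend 0001111010110010110000001000 ; hops seen [H3,H5,H4,H3] ; pick H3
  Q 30.178.192.0: descend 000111101011001011000000 ; hops seen [H3,H5,H4] ; pick H4
  add 223.220.0.0/17 -> H6 at depth 17

== LOOKUPS ==
["no-route","H4","H4","H1","H6","H1","H4","H3","H4"]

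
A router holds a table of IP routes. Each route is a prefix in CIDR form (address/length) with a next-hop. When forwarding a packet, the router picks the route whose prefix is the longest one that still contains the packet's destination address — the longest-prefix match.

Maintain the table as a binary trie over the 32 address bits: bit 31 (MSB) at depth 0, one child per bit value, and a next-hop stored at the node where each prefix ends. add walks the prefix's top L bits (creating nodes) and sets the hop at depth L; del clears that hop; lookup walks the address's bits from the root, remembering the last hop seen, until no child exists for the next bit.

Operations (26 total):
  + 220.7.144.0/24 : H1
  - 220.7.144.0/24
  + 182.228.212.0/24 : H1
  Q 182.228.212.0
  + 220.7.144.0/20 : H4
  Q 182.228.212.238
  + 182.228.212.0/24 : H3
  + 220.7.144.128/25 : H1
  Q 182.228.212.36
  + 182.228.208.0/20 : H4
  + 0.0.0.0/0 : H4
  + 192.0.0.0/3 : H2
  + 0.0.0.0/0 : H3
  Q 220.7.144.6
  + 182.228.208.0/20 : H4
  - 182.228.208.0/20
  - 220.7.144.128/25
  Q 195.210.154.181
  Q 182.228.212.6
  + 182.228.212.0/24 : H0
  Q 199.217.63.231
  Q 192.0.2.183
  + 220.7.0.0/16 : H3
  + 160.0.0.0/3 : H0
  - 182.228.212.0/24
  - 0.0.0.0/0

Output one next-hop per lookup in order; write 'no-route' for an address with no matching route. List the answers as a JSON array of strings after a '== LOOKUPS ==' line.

Apply in order:
  + 220.7.144.0/24 (H1) depth=24
  del 220.7.144.0/24 (clear depth 24)
  + 182.228.212.0/24 (H1) depth=24
  Q 182.228.212.0: descend 101101101110010011010100 ; hops seen [H1] ; pick H1
  + 220.7.144.0/20 (H4) depth=20
  Q 182.228.212.238: descend 101101101110010011010100 ; hops seen [H1] ; pick H1
  + 182.228.212.0/24 (H3) depth=24
  + 220.7.144.128/25 (H1) depth=25
  Q 182.228.212.36: descend 101101101110010011010100 ; hops seen [H3] ; pick H3
  + 182.228.208.0/20 (H4) depth=20
  + 0.0.0.0/0 (H4) depth=0
  + 192.0.0.0/3 (H2) depth=3
  + 0.0.0.0/0 (H3) depth=0
  Q 220.7.144.6: descend 110111000000011110010000 ; hops seen [H3,H2,H4] ; pick H4
  + 182.228.208.0/20 (H4) depth=20
  del 182.228.208.0/20 (clear depth 20)
  del 220.7.144.128/25 (clear depth 25)
  Q 195.210.154.181: descend 110 ; hops seen [H3,H2] ; pick H2
  Q 182.228.212.6: descend 101101101110010011010100 ; hops seen [H3,H3] ; pick H3
  + 182.228.212.0/24 (H0) depth=24
  Q 199.217.63.231: descend 110 ; hops seen [H3,H2] ; pick H2
  Q 192.0.2.183: descend 110 ; hops seen [H3,H2] ; pick H2
  + 220.7.0.0/16 (H3) depth=16
  + 160.0.0.0/3 (H0) depth=3
  del 182.228.212.0/24 (clear depth 24)
  del 0.0.0.0/0 (clear depth 0)

== LOOKUPS ==
["H1","H1","H3","H4","H2","H3","H2","H2"]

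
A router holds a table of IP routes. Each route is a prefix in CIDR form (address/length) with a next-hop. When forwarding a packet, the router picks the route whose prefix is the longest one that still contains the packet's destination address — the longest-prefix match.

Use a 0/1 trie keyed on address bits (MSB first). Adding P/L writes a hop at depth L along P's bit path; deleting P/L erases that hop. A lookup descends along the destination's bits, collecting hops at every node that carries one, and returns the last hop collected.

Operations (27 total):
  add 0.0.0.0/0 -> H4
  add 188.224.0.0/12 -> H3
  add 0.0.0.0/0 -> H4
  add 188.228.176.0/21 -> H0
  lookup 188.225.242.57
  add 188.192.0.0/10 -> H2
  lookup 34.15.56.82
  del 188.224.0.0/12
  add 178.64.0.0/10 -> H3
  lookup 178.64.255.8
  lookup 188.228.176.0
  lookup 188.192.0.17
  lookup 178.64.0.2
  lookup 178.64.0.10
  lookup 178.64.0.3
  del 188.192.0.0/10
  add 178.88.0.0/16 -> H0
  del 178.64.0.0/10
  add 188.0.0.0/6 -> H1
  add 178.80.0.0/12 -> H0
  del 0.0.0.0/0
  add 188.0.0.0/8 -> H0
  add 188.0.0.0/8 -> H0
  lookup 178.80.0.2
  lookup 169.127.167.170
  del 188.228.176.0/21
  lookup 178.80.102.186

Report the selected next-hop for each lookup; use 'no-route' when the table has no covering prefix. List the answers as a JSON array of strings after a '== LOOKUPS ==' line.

Process each operation:
  + 0.0.0.0/0 (H4) depth=0
  + 188.224.0.0/12 (H3) depth=12
  + 0.0.0.0/0 (H4) depth=0
  + 188.228.176.0/21 (H0) depth=21
  Q 188.225.242.57: descend 1011110011100 ; hops seen [H4,H3] ; pick H3
  + 188.192.0.0/10 (H2) depth=10
  Q 34.15.56.82: descend ε ; hops seen [H4] ; pick H4
  del 188.224.0.0/12 (clear depth 12)
  + 178.64.0.0/10 (H3) depth=10
  Q 178.64.255.8: descend 1011001001 ; hops seen [H4,H3] ; pick H3
  Q 188.228.176.0: descend 101111001110010010110 ; hops seen [H4,H2,H0] ; pick H0
  Q 188.192.0.17: descend 1011110011 ; hops seen [H4,H2] ; pick H2
  Q 178.64.0.2: descend 1011001001 ; hops seen [H4,H3] ; pick H3
  Q 178.64.0.10: descend 1011001001 ; hops seen [H4,H3] ; pick H3
  Q 178.64.0.3: descend 1011001001 ; hops seen [H4,H3] ; pick H3
  del 188.192.0.0/10 (clear depth 10)
  + 178.88.0.0/16 (H0) depth=16
  del 178.64.0.0/10 (clear depth 10)
  + 188.0.0.0/6 (H1) depth=6
  + 178.80.0.0/12 (H0) depth=12
  del 0.0.0.0/0 (clear depth 0)
  + 188.0.0.0/8 (H0) depth=8
  + 188.0.0.0/8 (H0) depth=8
  Q 178.80.0.2: descend 101100100101 ; hops seen [H0] ; pick H0
  Q 169.127.167.170: descend 101 ; hops seen [∅] ; pick no-route
  del 188.228.176.0/21 (clear depth 21)
  Q 178.80.102.186: descend 101100100101 ; hops seen [H0] ; pick H0

== LOOKUPS ==
["H3","H4","H3","H0","H2","H3","H3","H3","H0","no-route","H0"]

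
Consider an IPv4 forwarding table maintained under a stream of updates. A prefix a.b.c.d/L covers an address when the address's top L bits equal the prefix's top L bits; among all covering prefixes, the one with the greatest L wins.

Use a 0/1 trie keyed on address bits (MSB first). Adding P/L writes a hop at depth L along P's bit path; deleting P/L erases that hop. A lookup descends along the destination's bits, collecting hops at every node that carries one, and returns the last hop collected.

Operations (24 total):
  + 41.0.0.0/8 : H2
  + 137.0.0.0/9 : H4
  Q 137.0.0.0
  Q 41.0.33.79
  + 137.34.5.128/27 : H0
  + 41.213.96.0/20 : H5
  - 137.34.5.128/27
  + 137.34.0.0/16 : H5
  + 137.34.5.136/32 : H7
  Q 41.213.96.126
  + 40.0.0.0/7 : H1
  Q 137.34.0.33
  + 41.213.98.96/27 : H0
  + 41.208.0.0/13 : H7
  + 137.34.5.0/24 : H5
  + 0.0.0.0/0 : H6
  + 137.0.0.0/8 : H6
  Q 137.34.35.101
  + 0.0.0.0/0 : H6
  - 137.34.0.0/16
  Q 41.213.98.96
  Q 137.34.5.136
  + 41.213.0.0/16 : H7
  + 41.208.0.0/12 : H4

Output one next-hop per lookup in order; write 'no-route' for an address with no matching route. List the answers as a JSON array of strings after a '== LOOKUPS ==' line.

Process each operation:
  + 41.0.0.0/8 (H2) depth=8
  + 137.0.0.0/9 (H4) depth=9
  ? 137.0.0.0  path d0:-→d1:-→d2:-→d3:-→d4:-→d5:-→d6:-→d7:-→d8:-→d9:H4  best=H4
  ? 41.0.33.79  path d0:-→d1:-→d2:-→d3:-→d4:-→d5:-→d6:-→d7:-→d8:H2  best=H2
  + 137.34.5.128/27 (H0) depth=27
  + 41.213.96.0/20 (H5) depth=20
  - 137.34.5.128/27 clear@27
  + 137.34.0.0/16 (H5) depth=16
  + 137.34.5.136/32 (H7) depth=32
  ? 41.213.96.126  path d0:-→d1:-→d2:-→d3:-→d4:-→d5:-→d6:-→d7:-→d8:H2→d9:-→d10:-→d11:-→d12:-→d13:-→d14:-→d15:-→d16:-→d17:-→d18:-→d19:-→d20:H5  best=H5
  + 40.0.0.0/7 (H1) depth=7
  ? 137.34.0.33  path d0:-→d1:-→d2:-→d3:-→d4:-→d5:-→d6:-→d7:-→d8:-→d9:H4→d10:-→d11:-→d12:-→d13:-→d14:-→d15:-→d16:H5→d17:-→d18:-→d19:-→d20:-→d21:-  best=H5
  + 41.213.98.96/27 (H0) depth=27
  + 41.208.0.0/13 (H7) depth=13
  + 137.34.5.0/24 (H5) depth=24
  + 0.0.0.0/0 (H6) depth=0
  + 137.0.0.0/8 (H6) depth=8
  ? 137.34.35.101  path d0:H6→d1:-→d2:-→d3:-→d4:-→d5:-→d6:-→d7:-→d8:H6→d9:H4→d10:-→d11:-→d12:-→d13:-→d14:-→d15:-→d16:H5→d17:-→d18:-  best=H5
  + 0.0.0.0/0 (H6) depth=0
  - 137.34.0.0/16 clear@16
  ? 41.213.98.96  path d0:H6→d1:-→d2:-→d3:-→d4:-→d5:-→d6:-→d7:H1→d8:H2→d9:-→d10:-→d11:-→d12:-→d13:H7→d14:-→d15:-→d16:-→d17:-→d18:-→d19:-→d20:H5→d21:-→d22:-→d23:-→d24:-→d25:-→d26:-→d27:H0  best=H0
  ? 137.34.5.136  path d0:H6→d1:-→d2:-→d3:-→d4:-→d5:-→d6:-→d7:-→d8:H6→d9:H4→d10:-→d11:-→d12:-→d13:-→d14:-→d15:-→d16:-→d17:-→d18:-→d19:-→d20:-→d21:-→d22:-→d23:-→d24:H5→d25:-→d26:-→d27:-→d28:-→d29:-→d30:-→d31:-→d32:H7  best=H7
  + 41.213.0.0/16 (H7) depth=16
  + 41.208.0.0/12 (H4) depth=12

== LOOKUPS ==
["H4","H2","H5","H5","H5","H0","H7"]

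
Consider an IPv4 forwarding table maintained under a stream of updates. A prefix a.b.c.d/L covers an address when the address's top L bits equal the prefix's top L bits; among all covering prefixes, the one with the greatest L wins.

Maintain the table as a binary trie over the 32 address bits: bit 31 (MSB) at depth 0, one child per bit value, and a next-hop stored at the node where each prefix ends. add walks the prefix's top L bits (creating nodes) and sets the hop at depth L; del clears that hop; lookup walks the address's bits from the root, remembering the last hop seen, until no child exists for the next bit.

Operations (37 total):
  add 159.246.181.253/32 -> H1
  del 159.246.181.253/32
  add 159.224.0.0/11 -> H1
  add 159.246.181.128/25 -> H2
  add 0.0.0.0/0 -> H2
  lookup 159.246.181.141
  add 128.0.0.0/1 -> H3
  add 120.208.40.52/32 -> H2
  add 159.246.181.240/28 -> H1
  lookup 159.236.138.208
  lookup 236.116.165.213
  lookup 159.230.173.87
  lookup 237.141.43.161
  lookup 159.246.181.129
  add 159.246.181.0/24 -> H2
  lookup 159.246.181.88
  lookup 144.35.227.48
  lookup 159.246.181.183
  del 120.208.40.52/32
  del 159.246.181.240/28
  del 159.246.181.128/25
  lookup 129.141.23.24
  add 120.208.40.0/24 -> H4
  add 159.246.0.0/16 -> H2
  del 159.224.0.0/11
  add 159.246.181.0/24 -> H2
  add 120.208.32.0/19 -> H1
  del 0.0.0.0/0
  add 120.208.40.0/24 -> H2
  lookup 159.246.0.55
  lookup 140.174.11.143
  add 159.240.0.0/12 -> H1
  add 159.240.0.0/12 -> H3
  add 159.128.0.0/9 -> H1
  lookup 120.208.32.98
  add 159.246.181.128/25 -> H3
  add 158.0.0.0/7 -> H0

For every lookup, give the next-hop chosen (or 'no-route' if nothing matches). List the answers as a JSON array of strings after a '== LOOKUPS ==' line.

Process each operation:
  + 159.246.181.253/32 (H1) depth=32
  del 159.246.181.253/32 (clear depth 32)
  + 159.224.0.0/11 (H1) depth=11
  + 159.246.181.128/25 (H2) depth=25
  + 0.0.0.0/0 (H2) depth=0
  ? 159.246.181.141  path d0:H2→d1:-→d2:-→d3:-→d4:-→d5:-→d6:-→d7:-→d8:-→d9:-→d10:-→d11:H1→d12:-→d13:-→d14:-→d15:-→d16:-→d17:-→d18:-→d19:-→d20:-→d21:-→d22:-→d23:-→d24:-→d25:H2  best=H2
  + 128.0.0.0/1 (H3) depth=1
  + 120.208.40.52/32 (H2) depth=32
  + 159.246.181.240/28 (H1) depth=28
  ? 159.236.138.208  path d0:H2→d1:H3→d2:-→d3:-→d4:-→d5:-→d6:-→d7:-→d8:-→d9:-→d10:-→d11:H1  best=H1
  ? 236.116.165.213  path d0:H2→d1:H3  best=H3
  ? 159.230.173.87  path d0:H2→d1:H3→d2:-→d3:-→d4:-→d5:-→d6:-→d7:-→d8:-→d9:-→d10:-→d11:H1  best=H1
  ? 237.141.43.161  path d0:H2→d1:H3  best=H3
  ? 159.246.181.129  path d0:H2→d1:H3→d2:-→d3:-→d4:-→d5:-→d6:-→d7:-→d8:-→d9:-→d10:-→d11:H1→d12:-→d13:-→d14:-→d15:-→d16:-→d17:-→d18:-→d19:-→d20:-→d21:-→d22:-→d23:-→d24:-→d25:H2  best=H2
  + 159.246.181.0/24 (H2) depth=24
  ? 159.246.181.88  path d0:H2→d1:H3→d2:-→d3:-→d4:-→d5:-→d6:-→d7:-→d8:-→d9:-→d10:-→d11:H1→d12:-→d13:-→d14:-→d15:-→d16:-→d17:-→d18:-→d19:-→d20:-→d21:-→d22:-→d23:-→d24:H2  best=H2
  ? 144.35.227.48  path d0:H2→d1:H3→d2:-→d3:-→d4:-  best=H3
  ? 159.246.181.183  path d0:H2→d1:H3→d2:-→d3:-→d4:-→d5:-→d6:-→d7:-→d8:-→d9:-→d10:-→d11:H1→d12:-→d13:-→d14:-→d15:-→d16:-→d17:-→d18:-→d19:-→d20:-→d21:-→d22:-→d23:-→d24:H2→d25:H2  best=H2
  del 120.208.40.52/32 (clear depth 32)
  del 159.246.181.240/28 (clear depth 28)
  del 159.246.181.128/25 (clear depth 25)
  ? 129.141.23.24  path d0:H2→d1:H3→d2:-→d3:-  best=H3
  + 120.208.40.0/24 (H4) depth=24
  + 159.246.0.0/16 (H2) depth=16
  del 159.224.0.0/11 (clear depth 11)
  + 159.246.181.0/24 (H2) depth=24
  + 120.208.32.0/19 (H1) depth=19
  del 0.0.0.0/0 (clear depth 0)
  + 120.208.40.0/24 (H2) depth=24
  ? 159.246.0.55  path d0:-→d1:H3→d2:-→d3:-→d4:-→d5:-→d6:-→d7:-→d8:-→d9:-→d10:-→d11:-→d12:-→d13:-→d14:-→d15:-→d16:H2  best=H2
  ? 140.174.11.143  path d0:-→d1:H3→d2:-→d3:-  best=H3
  + 159.240.0.0/12 (H1) depth=12
  + 159.240.0.0/12 (H3) depth=12
  + 159.128.0.0/9 (H1) depth=9
  ? 120.208.32.98  path d0:-→d1:-→d2:-→d3:-→d4:-→d5:-→d6:-→d7:-→d8:-→d9:-→d10:-→d11:-→d12:-→d13:-→d14:-→d15:-→d16:-→d17:-→d18:-→d19:H1→d20:-  best=H1
  + 159.246.181.128/25 (H3) depth=25
  + 158.0.0.0/7 (H0) depth=7

== LOOKUPS ==
["H2","H1","H3","H1","H3","H2","H2","H3","H2","H3","H2","H3","H1"]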